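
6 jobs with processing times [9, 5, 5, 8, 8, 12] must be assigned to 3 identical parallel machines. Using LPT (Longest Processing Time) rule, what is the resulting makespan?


Sort jobs in decreasing order (LPT): [12, 9, 8, 8, 5, 5]
Assign each job to the least loaded machine:
  Machine 1: jobs [12, 5], load = 17
  Machine 2: jobs [9, 5], load = 14
  Machine 3: jobs [8, 8], load = 16
Makespan = max load = 17

17


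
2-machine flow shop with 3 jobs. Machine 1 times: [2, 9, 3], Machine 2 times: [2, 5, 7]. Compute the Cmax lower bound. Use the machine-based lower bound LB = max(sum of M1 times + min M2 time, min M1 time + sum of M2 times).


LB1 = sum(M1 times) + min(M2 times) = 14 + 2 = 16
LB2 = min(M1 times) + sum(M2 times) = 2 + 14 = 16
Lower bound = max(LB1, LB2) = max(16, 16) = 16

16


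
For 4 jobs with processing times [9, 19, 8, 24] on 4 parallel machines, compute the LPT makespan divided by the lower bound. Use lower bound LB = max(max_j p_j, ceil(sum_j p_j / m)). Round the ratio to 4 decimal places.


LPT order: [24, 19, 9, 8]
Machine loads after assignment: [24, 19, 9, 8]
LPT makespan = 24
Lower bound = max(max_job, ceil(total/4)) = max(24, 15) = 24
Ratio = 24 / 24 = 1.0

1.0


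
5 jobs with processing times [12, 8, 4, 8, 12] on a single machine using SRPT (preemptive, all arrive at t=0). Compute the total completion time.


Since all jobs arrive at t=0, SRPT equals SPT ordering.
SPT order: [4, 8, 8, 12, 12]
Completion times:
  Job 1: p=4, C=4
  Job 2: p=8, C=12
  Job 3: p=8, C=20
  Job 4: p=12, C=32
  Job 5: p=12, C=44
Total completion time = 4 + 12 + 20 + 32 + 44 = 112

112


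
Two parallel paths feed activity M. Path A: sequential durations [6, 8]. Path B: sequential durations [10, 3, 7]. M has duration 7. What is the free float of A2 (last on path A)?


ES(A2) = sum of predecessors on chain A = 6
EF(A2) = ES + duration = 6 + 8 = 14
Successor of A2 is M. ES(M) = max(sum(A), sum(B)) = max(14, 20) = 20
Free float = ES(successor) - EF(current) = 20 - 14 = 6

6


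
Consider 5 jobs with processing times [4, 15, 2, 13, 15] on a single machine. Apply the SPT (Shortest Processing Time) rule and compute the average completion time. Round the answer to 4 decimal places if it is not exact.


Sort jobs by processing time (SPT order): [2, 4, 13, 15, 15]
Compute completion times sequentially:
  Job 1: processing = 2, completes at 2
  Job 2: processing = 4, completes at 6
  Job 3: processing = 13, completes at 19
  Job 4: processing = 15, completes at 34
  Job 5: processing = 15, completes at 49
Sum of completion times = 110
Average completion time = 110/5 = 22.0

22.0


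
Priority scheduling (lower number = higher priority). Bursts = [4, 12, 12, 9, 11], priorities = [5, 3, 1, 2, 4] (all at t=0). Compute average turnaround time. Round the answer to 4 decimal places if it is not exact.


Sort by priority (ascending = highest first):
Order: [(1, 12), (2, 9), (3, 12), (4, 11), (5, 4)]
Completion times:
  Priority 1, burst=12, C=12
  Priority 2, burst=9, C=21
  Priority 3, burst=12, C=33
  Priority 4, burst=11, C=44
  Priority 5, burst=4, C=48
Average turnaround = 158/5 = 31.6

31.6


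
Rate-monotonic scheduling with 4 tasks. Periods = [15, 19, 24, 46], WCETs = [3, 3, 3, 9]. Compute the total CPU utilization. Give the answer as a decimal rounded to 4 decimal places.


Compute individual utilizations (exact fractions):
  Task 1: C/T = 3/15 = 1/5 (approx. 0.2)
  Task 2: C/T = 3/19 (approx. 0.1579)
  Task 3: C/T = 3/24 = 1/8 (approx. 0.125)
  Task 4: C/T = 9/46 (approx. 0.1957)
Total utilization U = 1/5 + 3/19 + 1/8 + 9/46 = 11861/17480
Rounded to 4 decimal places: U = 0.6785
RM (Liu & Layland) bound for 4 tasks = 0.756828; compare with U = 11861/17480 (approx. 0.678547)
U <= bound, so schedulable by RM sufficient condition.

0.6785


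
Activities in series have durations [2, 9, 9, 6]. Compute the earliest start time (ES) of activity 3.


Activity 3 starts after activities 1 through 2 complete.
Predecessor durations: [2, 9]
ES = 2 + 9 = 11

11


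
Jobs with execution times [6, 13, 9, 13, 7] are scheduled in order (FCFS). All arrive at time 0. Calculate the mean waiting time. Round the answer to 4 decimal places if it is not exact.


FCFS order (as given): [6, 13, 9, 13, 7]
Waiting times:
  Job 1: wait = 0
  Job 2: wait = 6
  Job 3: wait = 19
  Job 4: wait = 28
  Job 5: wait = 41
Sum of waiting times = 94
Average waiting time = 94/5 = 18.8

18.8


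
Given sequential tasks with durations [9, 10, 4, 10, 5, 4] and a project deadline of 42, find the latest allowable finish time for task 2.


LF(activity 2) = deadline - sum of successor durations
Successors: activities 3 through 6 with durations [4, 10, 5, 4]
Sum of successor durations = 23
LF = 42 - 23 = 19

19


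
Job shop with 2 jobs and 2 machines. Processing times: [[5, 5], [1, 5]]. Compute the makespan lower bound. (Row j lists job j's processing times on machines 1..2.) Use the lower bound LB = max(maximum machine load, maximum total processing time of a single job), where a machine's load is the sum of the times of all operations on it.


Machine loads:
  Machine 1: 5 + 1 = 6
  Machine 2: 5 + 5 = 10
Max machine load = 10
Job totals:
  Job 1: 10
  Job 2: 6
Max job total = 10
Lower bound = max(10, 10) = 10

10


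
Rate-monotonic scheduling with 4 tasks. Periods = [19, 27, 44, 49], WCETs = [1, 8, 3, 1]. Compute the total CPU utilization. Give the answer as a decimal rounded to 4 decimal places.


Compute individual utilizations (exact fractions):
  Task 1: C/T = 1/19 (approx. 0.0526)
  Task 2: C/T = 8/27 (approx. 0.2963)
  Task 3: C/T = 3/44 (approx. 0.0682)
  Task 4: C/T = 1/49 (approx. 0.0204)
Total utilization U = 1/19 + 8/27 + 3/44 + 1/49 = 483907/1106028
Rounded to 4 decimal places: U = 0.4375
RM (Liu & Layland) bound for 4 tasks = 0.756828; compare with U = 483907/1106028 (approx. 0.437518)
U <= bound, so schedulable by RM sufficient condition.

0.4375


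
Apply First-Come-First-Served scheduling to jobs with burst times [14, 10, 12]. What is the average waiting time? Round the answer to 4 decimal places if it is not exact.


FCFS order (as given): [14, 10, 12]
Waiting times:
  Job 1: wait = 0
  Job 2: wait = 14
  Job 3: wait = 24
Sum of waiting times = 38
Average waiting time = 38/3 = 12.6667

12.6667


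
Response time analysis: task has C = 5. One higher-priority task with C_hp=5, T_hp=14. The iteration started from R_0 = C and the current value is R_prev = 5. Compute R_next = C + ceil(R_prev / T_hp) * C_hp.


R_next = C + ceil(R_prev / T_hp) * C_hp
ceil(5 / 14) = ceil(0.3571) = 1
Interference = 1 * 5 = 5
R_next = 5 + 5 = 10

10


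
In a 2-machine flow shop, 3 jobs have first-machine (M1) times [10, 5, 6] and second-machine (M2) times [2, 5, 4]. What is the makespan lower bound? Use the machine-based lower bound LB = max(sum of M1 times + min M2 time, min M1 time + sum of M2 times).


LB1 = sum(M1 times) + min(M2 times) = 21 + 2 = 23
LB2 = min(M1 times) + sum(M2 times) = 5 + 11 = 16
Lower bound = max(LB1, LB2) = max(23, 16) = 23

23


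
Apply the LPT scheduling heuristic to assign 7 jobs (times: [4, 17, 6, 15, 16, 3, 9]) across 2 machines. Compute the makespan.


Sort jobs in decreasing order (LPT): [17, 16, 15, 9, 6, 4, 3]
Assign each job to the least loaded machine:
  Machine 1: jobs [17, 9, 6, 3], load = 35
  Machine 2: jobs [16, 15, 4], load = 35
Makespan = max load = 35

35


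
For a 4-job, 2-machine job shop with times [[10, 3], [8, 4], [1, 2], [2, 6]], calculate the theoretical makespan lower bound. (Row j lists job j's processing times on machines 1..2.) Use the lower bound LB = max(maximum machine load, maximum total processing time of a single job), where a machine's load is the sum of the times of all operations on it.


Machine loads:
  Machine 1: 10 + 8 + 1 + 2 = 21
  Machine 2: 3 + 4 + 2 + 6 = 15
Max machine load = 21
Job totals:
  Job 1: 13
  Job 2: 12
  Job 3: 3
  Job 4: 8
Max job total = 13
Lower bound = max(21, 13) = 21

21


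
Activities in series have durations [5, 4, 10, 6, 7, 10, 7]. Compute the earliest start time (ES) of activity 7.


Activity 7 starts after activities 1 through 6 complete.
Predecessor durations: [5, 4, 10, 6, 7, 10]
ES = 5 + 4 + 10 + 6 + 7 + 10 = 42

42


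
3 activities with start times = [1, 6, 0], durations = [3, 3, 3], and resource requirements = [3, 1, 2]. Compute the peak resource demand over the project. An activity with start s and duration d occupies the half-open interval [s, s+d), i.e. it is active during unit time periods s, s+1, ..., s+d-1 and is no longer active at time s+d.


Each activity i is active on [start_i, start_i + duration_i).
Compute total resource usage per time slot:
  t=0: active resources = [2], total = 2
  t=1: active resources = [3, 2], total = 5
  t=2: active resources = [3, 2], total = 5
  t=3: active resources = [3], total = 3
  t=4: active resources = [], total = 0
  t=5: active resources = [], total = 0
  t=6: active resources = [1], total = 1
  t=7: active resources = [1], total = 1
  t=8: active resources = [1], total = 1
Peak resource demand = 5

5


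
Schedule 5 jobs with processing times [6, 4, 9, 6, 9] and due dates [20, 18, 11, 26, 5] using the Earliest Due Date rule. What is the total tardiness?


Sort by due date (EDD order): [(9, 5), (9, 11), (4, 18), (6, 20), (6, 26)]
Compute completion times and tardiness:
  Job 1: p=9, d=5, C=9, tardiness=max(0,9-5)=4
  Job 2: p=9, d=11, C=18, tardiness=max(0,18-11)=7
  Job 3: p=4, d=18, C=22, tardiness=max(0,22-18)=4
  Job 4: p=6, d=20, C=28, tardiness=max(0,28-20)=8
  Job 5: p=6, d=26, C=34, tardiness=max(0,34-26)=8
Total tardiness = 31

31


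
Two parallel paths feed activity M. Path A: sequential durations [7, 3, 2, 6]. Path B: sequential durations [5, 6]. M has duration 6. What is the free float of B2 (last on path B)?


ES(B2) = sum of predecessors on chain B = 5
EF(B2) = ES + duration = 5 + 6 = 11
Successor of B2 is M. ES(M) = max(sum(A), sum(B)) = max(18, 11) = 18
Free float = ES(successor) - EF(current) = 18 - 11 = 7

7


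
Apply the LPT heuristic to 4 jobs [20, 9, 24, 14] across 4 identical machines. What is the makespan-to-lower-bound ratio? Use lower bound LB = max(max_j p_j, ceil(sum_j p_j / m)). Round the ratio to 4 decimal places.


LPT order: [24, 20, 14, 9]
Machine loads after assignment: [24, 20, 14, 9]
LPT makespan = 24
Lower bound = max(max_job, ceil(total/4)) = max(24, 17) = 24
Ratio = 24 / 24 = 1.0

1.0


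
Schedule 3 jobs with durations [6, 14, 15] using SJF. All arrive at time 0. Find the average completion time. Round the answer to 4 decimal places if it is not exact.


SJF order (ascending): [6, 14, 15]
Completion times:
  Job 1: burst=6, C=6
  Job 2: burst=14, C=20
  Job 3: burst=15, C=35
Average completion = 61/3 = 20.3333

20.3333


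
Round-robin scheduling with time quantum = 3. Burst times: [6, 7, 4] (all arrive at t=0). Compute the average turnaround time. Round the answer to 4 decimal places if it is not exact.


Time quantum = 3
Execution trace:
  J1 runs 3 units, time = 3
  J2 runs 3 units, time = 6
  J3 runs 3 units, time = 9
  J1 runs 3 units, time = 12
  J2 runs 3 units, time = 15
  J3 runs 1 units, time = 16
  J2 runs 1 units, time = 17
Finish times: [12, 17, 16]
Average turnaround = 45/3 = 15.0

15.0


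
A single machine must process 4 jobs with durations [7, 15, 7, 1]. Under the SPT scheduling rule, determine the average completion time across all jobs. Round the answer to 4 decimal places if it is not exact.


Sort jobs by processing time (SPT order): [1, 7, 7, 15]
Compute completion times sequentially:
  Job 1: processing = 1, completes at 1
  Job 2: processing = 7, completes at 8
  Job 3: processing = 7, completes at 15
  Job 4: processing = 15, completes at 30
Sum of completion times = 54
Average completion time = 54/4 = 13.5

13.5


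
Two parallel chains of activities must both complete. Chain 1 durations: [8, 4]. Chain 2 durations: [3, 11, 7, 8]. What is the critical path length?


Path A total = 8 + 4 = 12
Path B total = 3 + 11 + 7 + 8 = 29
Critical path = longest path = max(12, 29) = 29

29


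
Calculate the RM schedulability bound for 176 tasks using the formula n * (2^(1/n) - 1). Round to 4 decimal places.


Compute 2^(1/176) = 1.0039461017
Subtract 1: 1.0039461017 - 1 = 0.0039461017
Multiply by n: 176 * 0.0039461017 = 0.6945138992
Round to 4 dp: 0.6945

0.6945


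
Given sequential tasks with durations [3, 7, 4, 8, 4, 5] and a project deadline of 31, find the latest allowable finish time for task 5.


LF(activity 5) = deadline - sum of successor durations
Successors: activities 6 through 6 with durations [5]
Sum of successor durations = 5
LF = 31 - 5 = 26

26


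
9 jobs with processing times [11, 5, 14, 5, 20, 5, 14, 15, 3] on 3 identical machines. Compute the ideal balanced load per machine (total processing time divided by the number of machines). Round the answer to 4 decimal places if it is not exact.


Total processing time = 11 + 5 + 14 + 5 + 20 + 5 + 14 + 15 + 3 = 92
Number of machines = 3
Ideal balanced load = 92 / 3 = 30.6667

30.6667


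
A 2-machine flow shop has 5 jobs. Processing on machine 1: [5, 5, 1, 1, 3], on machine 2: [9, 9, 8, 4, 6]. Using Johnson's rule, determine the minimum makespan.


Apply Johnson's rule:
  Group 1 (a <= b): [(3, 1, 8), (4, 1, 4), (5, 3, 6), (1, 5, 9), (2, 5, 9)]
  Group 2 (a > b): []
Optimal job order: [3, 4, 5, 1, 2]
Schedule:
  Job 3: M1 done at 1, M2 done at 9
  Job 4: M1 done at 2, M2 done at 13
  Job 5: M1 done at 5, M2 done at 19
  Job 1: M1 done at 10, M2 done at 28
  Job 2: M1 done at 15, M2 done at 37
Makespan = 37

37


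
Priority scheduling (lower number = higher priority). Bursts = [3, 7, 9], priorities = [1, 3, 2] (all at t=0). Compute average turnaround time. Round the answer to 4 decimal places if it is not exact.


Sort by priority (ascending = highest first):
Order: [(1, 3), (2, 9), (3, 7)]
Completion times:
  Priority 1, burst=3, C=3
  Priority 2, burst=9, C=12
  Priority 3, burst=7, C=19
Average turnaround = 34/3 = 11.3333

11.3333


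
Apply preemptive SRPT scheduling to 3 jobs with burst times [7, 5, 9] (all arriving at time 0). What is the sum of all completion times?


Since all jobs arrive at t=0, SRPT equals SPT ordering.
SPT order: [5, 7, 9]
Completion times:
  Job 1: p=5, C=5
  Job 2: p=7, C=12
  Job 3: p=9, C=21
Total completion time = 5 + 12 + 21 = 38

38


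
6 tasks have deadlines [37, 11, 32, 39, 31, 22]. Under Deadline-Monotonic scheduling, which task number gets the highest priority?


Sort tasks by relative deadline (ascending):
  Task 2: deadline = 11
  Task 6: deadline = 22
  Task 5: deadline = 31
  Task 3: deadline = 32
  Task 1: deadline = 37
  Task 4: deadline = 39
Priority order (highest first): [2, 6, 5, 3, 1, 4]
Highest priority task = 2

2


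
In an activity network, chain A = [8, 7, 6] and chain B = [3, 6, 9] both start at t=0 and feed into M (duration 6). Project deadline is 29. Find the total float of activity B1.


Forward pass: ES(B1) = sum of predecessors on chain B = 0
EF = ES + duration = 0 + 3 = 3
Backward pass: LF(M) = deadline = 29; LS(M) = 29 - 6 = 23
LF(B1) = LS(M) - sum(successors on chain B) = 23 - 15 = 8
LS = LF - duration = 8 - 3 = 5
Total float = LS - ES = 5 - 0 = 5

5


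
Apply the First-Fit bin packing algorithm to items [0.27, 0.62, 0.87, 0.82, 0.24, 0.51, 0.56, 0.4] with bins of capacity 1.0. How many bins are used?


Place items sequentially using First-Fit:
  Item 0.27 -> new Bin 1
  Item 0.62 -> Bin 1 (now 0.89)
  Item 0.87 -> new Bin 2
  Item 0.82 -> new Bin 3
  Item 0.24 -> new Bin 4
  Item 0.51 -> Bin 4 (now 0.75)
  Item 0.56 -> new Bin 5
  Item 0.4 -> Bin 5 (now 0.96)
Total bins used = 5

5


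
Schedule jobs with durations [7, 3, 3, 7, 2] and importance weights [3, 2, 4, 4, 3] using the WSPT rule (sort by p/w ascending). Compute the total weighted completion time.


Compute p/w ratios and sort ascending (WSPT): [(2, 3), (3, 4), (3, 2), (7, 4), (7, 3)]
Compute weighted completion times:
  Job (p=2,w=3): C=2, w*C=3*2=6
  Job (p=3,w=4): C=5, w*C=4*5=20
  Job (p=3,w=2): C=8, w*C=2*8=16
  Job (p=7,w=4): C=15, w*C=4*15=60
  Job (p=7,w=3): C=22, w*C=3*22=66
Total weighted completion time = 168

168


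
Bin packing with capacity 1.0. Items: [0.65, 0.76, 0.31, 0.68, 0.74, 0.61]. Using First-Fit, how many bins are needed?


Place items sequentially using First-Fit:
  Item 0.65 -> new Bin 1
  Item 0.76 -> new Bin 2
  Item 0.31 -> Bin 1 (now 0.96)
  Item 0.68 -> new Bin 3
  Item 0.74 -> new Bin 4
  Item 0.61 -> new Bin 5
Total bins used = 5

5


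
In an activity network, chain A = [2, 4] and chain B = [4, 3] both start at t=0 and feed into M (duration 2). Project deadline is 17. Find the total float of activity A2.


Forward pass: ES(A2) = sum of predecessors on chain A = 2
EF = ES + duration = 2 + 4 = 6
Backward pass: LF(M) = deadline = 17; LS(M) = 17 - 2 = 15
LF(A2) = LS(M) - sum(successors on chain A) = 15 - 0 = 15
LS = LF - duration = 15 - 4 = 11
Total float = LS - ES = 11 - 2 = 9

9


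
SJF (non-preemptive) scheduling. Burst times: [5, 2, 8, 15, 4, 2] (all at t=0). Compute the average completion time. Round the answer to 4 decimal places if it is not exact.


SJF order (ascending): [2, 2, 4, 5, 8, 15]
Completion times:
  Job 1: burst=2, C=2
  Job 2: burst=2, C=4
  Job 3: burst=4, C=8
  Job 4: burst=5, C=13
  Job 5: burst=8, C=21
  Job 6: burst=15, C=36
Average completion = 84/6 = 14.0

14.0


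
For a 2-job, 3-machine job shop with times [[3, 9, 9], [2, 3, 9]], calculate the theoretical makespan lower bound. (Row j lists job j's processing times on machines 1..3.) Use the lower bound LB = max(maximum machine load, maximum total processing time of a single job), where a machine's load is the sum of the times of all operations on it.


Machine loads:
  Machine 1: 3 + 2 = 5
  Machine 2: 9 + 3 = 12
  Machine 3: 9 + 9 = 18
Max machine load = 18
Job totals:
  Job 1: 21
  Job 2: 14
Max job total = 21
Lower bound = max(18, 21) = 21

21


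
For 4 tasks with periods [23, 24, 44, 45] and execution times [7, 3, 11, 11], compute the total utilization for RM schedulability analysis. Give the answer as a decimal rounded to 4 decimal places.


Compute individual utilizations (exact fractions):
  Task 1: C/T = 7/23 (approx. 0.3043)
  Task 2: C/T = 3/24 = 1/8 (approx. 0.125)
  Task 3: C/T = 11/44 = 1/4 (approx. 0.25)
  Task 4: C/T = 11/45 (approx. 0.2444)
Total utilization U = 7/23 + 1/8 + 1/4 + 11/45 = 7649/8280
Rounded to 4 decimal places: U = 0.9238
RM (Liu & Layland) bound for 4 tasks = 0.756828; compare with U = 7649/8280 (approx. 0.923792)
bound < U <= 1, so the RM sufficient condition is not met (inconclusive; an exact test such as response-time analysis is needed).

0.9238


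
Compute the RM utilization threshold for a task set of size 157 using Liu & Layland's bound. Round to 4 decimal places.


Compute 2^(1/157) = 1.0044247104
Subtract 1: 1.0044247104 - 1 = 0.0044247104
Multiply by n: 157 * 0.0044247104 = 0.6946795328
Round to 4 dp: 0.6947

0.6947


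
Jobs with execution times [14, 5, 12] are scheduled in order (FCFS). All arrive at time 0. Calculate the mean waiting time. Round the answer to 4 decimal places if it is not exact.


FCFS order (as given): [14, 5, 12]
Waiting times:
  Job 1: wait = 0
  Job 2: wait = 14
  Job 3: wait = 19
Sum of waiting times = 33
Average waiting time = 33/3 = 11.0

11.0


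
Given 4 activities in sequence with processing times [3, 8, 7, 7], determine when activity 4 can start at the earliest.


Activity 4 starts after activities 1 through 3 complete.
Predecessor durations: [3, 8, 7]
ES = 3 + 8 + 7 = 18

18


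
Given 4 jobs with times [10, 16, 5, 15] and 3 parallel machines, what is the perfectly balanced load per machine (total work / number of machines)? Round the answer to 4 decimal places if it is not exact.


Total processing time = 10 + 16 + 5 + 15 = 46
Number of machines = 3
Ideal balanced load = 46 / 3 = 15.3333

15.3333


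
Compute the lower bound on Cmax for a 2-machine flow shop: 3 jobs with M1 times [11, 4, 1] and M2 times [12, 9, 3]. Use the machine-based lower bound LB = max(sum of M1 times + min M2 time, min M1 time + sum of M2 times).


LB1 = sum(M1 times) + min(M2 times) = 16 + 3 = 19
LB2 = min(M1 times) + sum(M2 times) = 1 + 24 = 25
Lower bound = max(LB1, LB2) = max(19, 25) = 25

25


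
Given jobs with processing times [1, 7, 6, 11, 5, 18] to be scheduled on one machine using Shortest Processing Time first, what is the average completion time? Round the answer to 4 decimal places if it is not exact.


Sort jobs by processing time (SPT order): [1, 5, 6, 7, 11, 18]
Compute completion times sequentially:
  Job 1: processing = 1, completes at 1
  Job 2: processing = 5, completes at 6
  Job 3: processing = 6, completes at 12
  Job 4: processing = 7, completes at 19
  Job 5: processing = 11, completes at 30
  Job 6: processing = 18, completes at 48
Sum of completion times = 116
Average completion time = 116/6 = 19.3333

19.3333


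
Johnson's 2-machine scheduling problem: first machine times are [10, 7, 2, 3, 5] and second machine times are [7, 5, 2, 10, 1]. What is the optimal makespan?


Apply Johnson's rule:
  Group 1 (a <= b): [(3, 2, 2), (4, 3, 10)]
  Group 2 (a > b): [(1, 10, 7), (2, 7, 5), (5, 5, 1)]
Optimal job order: [3, 4, 1, 2, 5]
Schedule:
  Job 3: M1 done at 2, M2 done at 4
  Job 4: M1 done at 5, M2 done at 15
  Job 1: M1 done at 15, M2 done at 22
  Job 2: M1 done at 22, M2 done at 27
  Job 5: M1 done at 27, M2 done at 28
Makespan = 28

28


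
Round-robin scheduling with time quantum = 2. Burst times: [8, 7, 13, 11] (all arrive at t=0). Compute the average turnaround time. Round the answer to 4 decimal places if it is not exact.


Time quantum = 2
Execution trace:
  J1 runs 2 units, time = 2
  J2 runs 2 units, time = 4
  J3 runs 2 units, time = 6
  J4 runs 2 units, time = 8
  J1 runs 2 units, time = 10
  J2 runs 2 units, time = 12
  J3 runs 2 units, time = 14
  J4 runs 2 units, time = 16
  J1 runs 2 units, time = 18
  J2 runs 2 units, time = 20
  J3 runs 2 units, time = 22
  J4 runs 2 units, time = 24
  J1 runs 2 units, time = 26
  J2 runs 1 units, time = 27
  J3 runs 2 units, time = 29
  J4 runs 2 units, time = 31
  J3 runs 2 units, time = 33
  J4 runs 2 units, time = 35
  J3 runs 2 units, time = 37
  J4 runs 1 units, time = 38
  J3 runs 1 units, time = 39
Finish times: [26, 27, 39, 38]
Average turnaround = 130/4 = 32.5

32.5


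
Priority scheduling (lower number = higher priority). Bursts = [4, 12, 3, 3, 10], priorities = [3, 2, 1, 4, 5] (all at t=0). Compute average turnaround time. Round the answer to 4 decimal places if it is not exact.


Sort by priority (ascending = highest first):
Order: [(1, 3), (2, 12), (3, 4), (4, 3), (5, 10)]
Completion times:
  Priority 1, burst=3, C=3
  Priority 2, burst=12, C=15
  Priority 3, burst=4, C=19
  Priority 4, burst=3, C=22
  Priority 5, burst=10, C=32
Average turnaround = 91/5 = 18.2

18.2


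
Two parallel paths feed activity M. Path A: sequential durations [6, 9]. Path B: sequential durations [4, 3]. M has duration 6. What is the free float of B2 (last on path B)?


ES(B2) = sum of predecessors on chain B = 4
EF(B2) = ES + duration = 4 + 3 = 7
Successor of B2 is M. ES(M) = max(sum(A), sum(B)) = max(15, 7) = 15
Free float = ES(successor) - EF(current) = 15 - 7 = 8

8


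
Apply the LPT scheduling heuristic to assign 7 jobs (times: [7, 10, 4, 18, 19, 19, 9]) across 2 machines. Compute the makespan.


Sort jobs in decreasing order (LPT): [19, 19, 18, 10, 9, 7, 4]
Assign each job to the least loaded machine:
  Machine 1: jobs [19, 18, 7], load = 44
  Machine 2: jobs [19, 10, 9, 4], load = 42
Makespan = max load = 44

44


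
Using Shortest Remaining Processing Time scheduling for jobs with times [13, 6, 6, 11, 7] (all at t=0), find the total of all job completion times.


Since all jobs arrive at t=0, SRPT equals SPT ordering.
SPT order: [6, 6, 7, 11, 13]
Completion times:
  Job 1: p=6, C=6
  Job 2: p=6, C=12
  Job 3: p=7, C=19
  Job 4: p=11, C=30
  Job 5: p=13, C=43
Total completion time = 6 + 12 + 19 + 30 + 43 = 110

110


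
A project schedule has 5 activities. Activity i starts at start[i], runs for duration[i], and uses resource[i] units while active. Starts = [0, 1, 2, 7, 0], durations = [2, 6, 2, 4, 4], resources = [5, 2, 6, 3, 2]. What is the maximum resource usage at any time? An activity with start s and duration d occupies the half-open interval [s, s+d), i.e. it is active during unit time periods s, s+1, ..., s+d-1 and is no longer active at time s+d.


Each activity i is active on [start_i, start_i + duration_i).
Compute total resource usage per time slot:
  t=0: active resources = [5, 2], total = 7
  t=1: active resources = [5, 2, 2], total = 9
  t=2: active resources = [2, 6, 2], total = 10
  t=3: active resources = [2, 6, 2], total = 10
  t=4: active resources = [2], total = 2
  t=5: active resources = [2], total = 2
  t=6: active resources = [2], total = 2
  t=7: active resources = [3], total = 3
  t=8: active resources = [3], total = 3
  t=9: active resources = [3], total = 3
  t=10: active resources = [3], total = 3
Peak resource demand = 10

10


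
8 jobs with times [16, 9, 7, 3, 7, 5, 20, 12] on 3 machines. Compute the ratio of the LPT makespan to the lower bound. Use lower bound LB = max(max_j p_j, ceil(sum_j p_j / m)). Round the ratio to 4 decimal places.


LPT order: [20, 16, 12, 9, 7, 7, 5, 3]
Machine loads after assignment: [27, 26, 26]
LPT makespan = 27
Lower bound = max(max_job, ceil(total/3)) = max(20, 27) = 27
Ratio = 27 / 27 = 1.0

1.0


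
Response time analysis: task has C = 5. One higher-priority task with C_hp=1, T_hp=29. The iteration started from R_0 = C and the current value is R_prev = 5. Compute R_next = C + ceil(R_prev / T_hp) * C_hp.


R_next = C + ceil(R_prev / T_hp) * C_hp
ceil(5 / 29) = ceil(0.1724) = 1
Interference = 1 * 1 = 1
R_next = 5 + 1 = 6

6


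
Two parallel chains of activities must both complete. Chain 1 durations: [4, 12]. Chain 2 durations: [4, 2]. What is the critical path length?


Path A total = 4 + 12 = 16
Path B total = 4 + 2 = 6
Critical path = longest path = max(16, 6) = 16

16


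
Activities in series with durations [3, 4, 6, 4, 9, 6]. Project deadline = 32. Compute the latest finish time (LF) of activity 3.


LF(activity 3) = deadline - sum of successor durations
Successors: activities 4 through 6 with durations [4, 9, 6]
Sum of successor durations = 19
LF = 32 - 19 = 13

13


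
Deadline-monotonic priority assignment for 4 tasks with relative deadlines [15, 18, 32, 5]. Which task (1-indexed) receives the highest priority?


Sort tasks by relative deadline (ascending):
  Task 4: deadline = 5
  Task 1: deadline = 15
  Task 2: deadline = 18
  Task 3: deadline = 32
Priority order (highest first): [4, 1, 2, 3]
Highest priority task = 4

4


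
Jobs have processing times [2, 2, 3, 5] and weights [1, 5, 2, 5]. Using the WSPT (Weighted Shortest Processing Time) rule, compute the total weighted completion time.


Compute p/w ratios and sort ascending (WSPT): [(2, 5), (5, 5), (3, 2), (2, 1)]
Compute weighted completion times:
  Job (p=2,w=5): C=2, w*C=5*2=10
  Job (p=5,w=5): C=7, w*C=5*7=35
  Job (p=3,w=2): C=10, w*C=2*10=20
  Job (p=2,w=1): C=12, w*C=1*12=12
Total weighted completion time = 77

77


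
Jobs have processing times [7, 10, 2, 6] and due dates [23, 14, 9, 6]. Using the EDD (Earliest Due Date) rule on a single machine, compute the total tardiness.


Sort by due date (EDD order): [(6, 6), (2, 9), (10, 14), (7, 23)]
Compute completion times and tardiness:
  Job 1: p=6, d=6, C=6, tardiness=max(0,6-6)=0
  Job 2: p=2, d=9, C=8, tardiness=max(0,8-9)=0
  Job 3: p=10, d=14, C=18, tardiness=max(0,18-14)=4
  Job 4: p=7, d=23, C=25, tardiness=max(0,25-23)=2
Total tardiness = 6

6


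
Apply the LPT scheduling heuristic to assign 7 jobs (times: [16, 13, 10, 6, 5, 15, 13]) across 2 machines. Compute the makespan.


Sort jobs in decreasing order (LPT): [16, 15, 13, 13, 10, 6, 5]
Assign each job to the least loaded machine:
  Machine 1: jobs [16, 13, 6, 5], load = 40
  Machine 2: jobs [15, 13, 10], load = 38
Makespan = max load = 40

40


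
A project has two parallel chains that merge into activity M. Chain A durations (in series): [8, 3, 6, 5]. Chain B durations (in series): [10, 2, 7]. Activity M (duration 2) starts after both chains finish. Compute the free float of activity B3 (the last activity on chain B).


ES(B3) = sum of predecessors on chain B = 12
EF(B3) = ES + duration = 12 + 7 = 19
Successor of B3 is M. ES(M) = max(sum(A), sum(B)) = max(22, 19) = 22
Free float = ES(successor) - EF(current) = 22 - 19 = 3

3


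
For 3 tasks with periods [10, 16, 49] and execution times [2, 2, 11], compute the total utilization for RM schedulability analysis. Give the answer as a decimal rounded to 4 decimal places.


Compute individual utilizations (exact fractions):
  Task 1: C/T = 2/10 = 1/5 (approx. 0.2)
  Task 2: C/T = 2/16 = 1/8 (approx. 0.125)
  Task 3: C/T = 11/49 (approx. 0.2245)
Total utilization U = 1/5 + 1/8 + 11/49 = 1077/1960
Rounded to 4 decimal places: U = 0.5495
RM (Liu & Layland) bound for 3 tasks = 0.779763; compare with U = 1077/1960 (approx. 0.549490)
U <= bound, so schedulable by RM sufficient condition.

0.5495


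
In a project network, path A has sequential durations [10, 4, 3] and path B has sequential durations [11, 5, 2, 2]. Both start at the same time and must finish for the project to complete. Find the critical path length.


Path A total = 10 + 4 + 3 = 17
Path B total = 11 + 5 + 2 + 2 = 20
Critical path = longest path = max(17, 20) = 20

20


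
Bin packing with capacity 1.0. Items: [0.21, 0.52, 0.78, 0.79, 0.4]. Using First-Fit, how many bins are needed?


Place items sequentially using First-Fit:
  Item 0.21 -> new Bin 1
  Item 0.52 -> Bin 1 (now 0.73)
  Item 0.78 -> new Bin 2
  Item 0.79 -> new Bin 3
  Item 0.4 -> new Bin 4
Total bins used = 4

4


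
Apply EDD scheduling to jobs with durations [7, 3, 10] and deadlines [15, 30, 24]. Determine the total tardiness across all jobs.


Sort by due date (EDD order): [(7, 15), (10, 24), (3, 30)]
Compute completion times and tardiness:
  Job 1: p=7, d=15, C=7, tardiness=max(0,7-15)=0
  Job 2: p=10, d=24, C=17, tardiness=max(0,17-24)=0
  Job 3: p=3, d=30, C=20, tardiness=max(0,20-30)=0
Total tardiness = 0

0


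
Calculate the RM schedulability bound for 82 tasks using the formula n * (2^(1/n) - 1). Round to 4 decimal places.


Compute 2^(1/82) = 1.0084888420
Subtract 1: 1.0084888420 - 1 = 0.0084888420
Multiply by n: 82 * 0.0084888420 = 0.6960850440
Round to 4 dp: 0.6961

0.6961


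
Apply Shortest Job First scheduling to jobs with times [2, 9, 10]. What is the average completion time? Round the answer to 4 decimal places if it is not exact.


SJF order (ascending): [2, 9, 10]
Completion times:
  Job 1: burst=2, C=2
  Job 2: burst=9, C=11
  Job 3: burst=10, C=21
Average completion = 34/3 = 11.3333

11.3333


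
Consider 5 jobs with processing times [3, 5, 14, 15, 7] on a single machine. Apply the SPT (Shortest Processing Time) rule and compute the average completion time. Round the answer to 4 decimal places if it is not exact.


Sort jobs by processing time (SPT order): [3, 5, 7, 14, 15]
Compute completion times sequentially:
  Job 1: processing = 3, completes at 3
  Job 2: processing = 5, completes at 8
  Job 3: processing = 7, completes at 15
  Job 4: processing = 14, completes at 29
  Job 5: processing = 15, completes at 44
Sum of completion times = 99
Average completion time = 99/5 = 19.8

19.8


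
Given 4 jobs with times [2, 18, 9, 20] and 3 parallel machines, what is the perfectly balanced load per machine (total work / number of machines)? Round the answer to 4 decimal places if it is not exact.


Total processing time = 2 + 18 + 9 + 20 = 49
Number of machines = 3
Ideal balanced load = 49 / 3 = 16.3333

16.3333


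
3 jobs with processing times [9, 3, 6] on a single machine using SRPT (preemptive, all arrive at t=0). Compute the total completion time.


Since all jobs arrive at t=0, SRPT equals SPT ordering.
SPT order: [3, 6, 9]
Completion times:
  Job 1: p=3, C=3
  Job 2: p=6, C=9
  Job 3: p=9, C=18
Total completion time = 3 + 9 + 18 = 30

30


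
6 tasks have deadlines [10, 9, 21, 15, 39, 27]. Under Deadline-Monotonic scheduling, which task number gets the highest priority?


Sort tasks by relative deadline (ascending):
  Task 2: deadline = 9
  Task 1: deadline = 10
  Task 4: deadline = 15
  Task 3: deadline = 21
  Task 6: deadline = 27
  Task 5: deadline = 39
Priority order (highest first): [2, 1, 4, 3, 6, 5]
Highest priority task = 2

2


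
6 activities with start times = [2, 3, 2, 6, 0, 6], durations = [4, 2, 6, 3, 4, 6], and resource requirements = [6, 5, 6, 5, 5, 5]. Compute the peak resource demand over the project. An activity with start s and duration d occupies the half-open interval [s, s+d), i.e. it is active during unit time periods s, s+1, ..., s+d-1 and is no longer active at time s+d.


Each activity i is active on [start_i, start_i + duration_i).
Compute total resource usage per time slot:
  t=0: active resources = [5], total = 5
  t=1: active resources = [5], total = 5
  t=2: active resources = [6, 6, 5], total = 17
  t=3: active resources = [6, 5, 6, 5], total = 22
  t=4: active resources = [6, 5, 6], total = 17
  t=5: active resources = [6, 6], total = 12
  t=6: active resources = [6, 5, 5], total = 16
  t=7: active resources = [6, 5, 5], total = 16
  t=8: active resources = [5, 5], total = 10
  t=9: active resources = [5], total = 5
  t=10: active resources = [5], total = 5
  t=11: active resources = [5], total = 5
Peak resource demand = 22

22


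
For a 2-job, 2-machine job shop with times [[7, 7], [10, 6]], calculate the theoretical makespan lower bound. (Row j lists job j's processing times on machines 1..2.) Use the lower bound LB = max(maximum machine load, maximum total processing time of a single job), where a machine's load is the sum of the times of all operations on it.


Machine loads:
  Machine 1: 7 + 10 = 17
  Machine 2: 7 + 6 = 13
Max machine load = 17
Job totals:
  Job 1: 14
  Job 2: 16
Max job total = 16
Lower bound = max(17, 16) = 17

17


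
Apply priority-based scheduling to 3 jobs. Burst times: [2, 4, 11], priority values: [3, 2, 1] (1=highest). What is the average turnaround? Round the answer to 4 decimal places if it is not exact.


Sort by priority (ascending = highest first):
Order: [(1, 11), (2, 4), (3, 2)]
Completion times:
  Priority 1, burst=11, C=11
  Priority 2, burst=4, C=15
  Priority 3, burst=2, C=17
Average turnaround = 43/3 = 14.3333

14.3333


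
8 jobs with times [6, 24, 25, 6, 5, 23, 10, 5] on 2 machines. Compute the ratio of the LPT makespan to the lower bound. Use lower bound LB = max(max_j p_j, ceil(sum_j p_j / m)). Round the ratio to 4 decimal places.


LPT order: [25, 24, 23, 10, 6, 6, 5, 5]
Machine loads after assignment: [52, 52]
LPT makespan = 52
Lower bound = max(max_job, ceil(total/2)) = max(25, 52) = 52
Ratio = 52 / 52 = 1.0

1.0


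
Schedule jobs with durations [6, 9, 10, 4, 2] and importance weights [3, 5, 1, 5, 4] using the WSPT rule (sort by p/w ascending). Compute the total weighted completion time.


Compute p/w ratios and sort ascending (WSPT): [(2, 4), (4, 5), (9, 5), (6, 3), (10, 1)]
Compute weighted completion times:
  Job (p=2,w=4): C=2, w*C=4*2=8
  Job (p=4,w=5): C=6, w*C=5*6=30
  Job (p=9,w=5): C=15, w*C=5*15=75
  Job (p=6,w=3): C=21, w*C=3*21=63
  Job (p=10,w=1): C=31, w*C=1*31=31
Total weighted completion time = 207

207


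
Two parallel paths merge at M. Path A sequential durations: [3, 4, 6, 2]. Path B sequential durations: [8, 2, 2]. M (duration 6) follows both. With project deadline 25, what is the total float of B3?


Forward pass: ES(B3) = sum of predecessors on chain B = 10
EF = ES + duration = 10 + 2 = 12
Backward pass: LF(M) = deadline = 25; LS(M) = 25 - 6 = 19
LF(B3) = LS(M) - sum(successors on chain B) = 19 - 0 = 19
LS = LF - duration = 19 - 2 = 17
Total float = LS - ES = 17 - 10 = 7

7


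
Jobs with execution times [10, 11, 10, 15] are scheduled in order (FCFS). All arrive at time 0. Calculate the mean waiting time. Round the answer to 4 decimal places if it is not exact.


FCFS order (as given): [10, 11, 10, 15]
Waiting times:
  Job 1: wait = 0
  Job 2: wait = 10
  Job 3: wait = 21
  Job 4: wait = 31
Sum of waiting times = 62
Average waiting time = 62/4 = 15.5

15.5


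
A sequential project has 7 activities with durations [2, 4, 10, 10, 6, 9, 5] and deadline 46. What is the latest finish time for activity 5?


LF(activity 5) = deadline - sum of successor durations
Successors: activities 6 through 7 with durations [9, 5]
Sum of successor durations = 14
LF = 46 - 14 = 32

32


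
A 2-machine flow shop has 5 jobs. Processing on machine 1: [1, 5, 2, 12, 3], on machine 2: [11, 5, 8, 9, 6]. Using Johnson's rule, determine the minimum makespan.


Apply Johnson's rule:
  Group 1 (a <= b): [(1, 1, 11), (3, 2, 8), (5, 3, 6), (2, 5, 5)]
  Group 2 (a > b): [(4, 12, 9)]
Optimal job order: [1, 3, 5, 2, 4]
Schedule:
  Job 1: M1 done at 1, M2 done at 12
  Job 3: M1 done at 3, M2 done at 20
  Job 5: M1 done at 6, M2 done at 26
  Job 2: M1 done at 11, M2 done at 31
  Job 4: M1 done at 23, M2 done at 40
Makespan = 40

40


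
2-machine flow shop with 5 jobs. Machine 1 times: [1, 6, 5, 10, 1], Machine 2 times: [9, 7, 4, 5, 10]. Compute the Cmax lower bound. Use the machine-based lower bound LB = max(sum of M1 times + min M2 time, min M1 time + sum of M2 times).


LB1 = sum(M1 times) + min(M2 times) = 23 + 4 = 27
LB2 = min(M1 times) + sum(M2 times) = 1 + 35 = 36
Lower bound = max(LB1, LB2) = max(27, 36) = 36

36


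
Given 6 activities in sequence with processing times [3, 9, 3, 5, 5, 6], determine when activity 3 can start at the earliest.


Activity 3 starts after activities 1 through 2 complete.
Predecessor durations: [3, 9]
ES = 3 + 9 = 12

12


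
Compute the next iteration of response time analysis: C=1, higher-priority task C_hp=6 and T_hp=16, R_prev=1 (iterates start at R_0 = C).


R_next = C + ceil(R_prev / T_hp) * C_hp
ceil(1 / 16) = ceil(0.0625) = 1
Interference = 1 * 6 = 6
R_next = 1 + 6 = 7

7


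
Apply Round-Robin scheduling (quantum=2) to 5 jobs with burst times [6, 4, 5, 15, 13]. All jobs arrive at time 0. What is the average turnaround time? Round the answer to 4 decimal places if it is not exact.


Time quantum = 2
Execution trace:
  J1 runs 2 units, time = 2
  J2 runs 2 units, time = 4
  J3 runs 2 units, time = 6
  J4 runs 2 units, time = 8
  J5 runs 2 units, time = 10
  J1 runs 2 units, time = 12
  J2 runs 2 units, time = 14
  J3 runs 2 units, time = 16
  J4 runs 2 units, time = 18
  J5 runs 2 units, time = 20
  J1 runs 2 units, time = 22
  J3 runs 1 units, time = 23
  J4 runs 2 units, time = 25
  J5 runs 2 units, time = 27
  J4 runs 2 units, time = 29
  J5 runs 2 units, time = 31
  J4 runs 2 units, time = 33
  J5 runs 2 units, time = 35
  J4 runs 2 units, time = 37
  J5 runs 2 units, time = 39
  J4 runs 2 units, time = 41
  J5 runs 1 units, time = 42
  J4 runs 1 units, time = 43
Finish times: [22, 14, 23, 43, 42]
Average turnaround = 144/5 = 28.8

28.8


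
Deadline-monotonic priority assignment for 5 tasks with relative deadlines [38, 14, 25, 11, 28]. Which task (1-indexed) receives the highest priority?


Sort tasks by relative deadline (ascending):
  Task 4: deadline = 11
  Task 2: deadline = 14
  Task 3: deadline = 25
  Task 5: deadline = 28
  Task 1: deadline = 38
Priority order (highest first): [4, 2, 3, 5, 1]
Highest priority task = 4

4


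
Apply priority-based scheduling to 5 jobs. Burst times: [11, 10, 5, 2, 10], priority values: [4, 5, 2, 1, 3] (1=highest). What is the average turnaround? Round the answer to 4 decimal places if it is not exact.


Sort by priority (ascending = highest first):
Order: [(1, 2), (2, 5), (3, 10), (4, 11), (5, 10)]
Completion times:
  Priority 1, burst=2, C=2
  Priority 2, burst=5, C=7
  Priority 3, burst=10, C=17
  Priority 4, burst=11, C=28
  Priority 5, burst=10, C=38
Average turnaround = 92/5 = 18.4

18.4
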